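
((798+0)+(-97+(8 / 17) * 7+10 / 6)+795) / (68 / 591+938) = 15080153 / 9425242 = 1.60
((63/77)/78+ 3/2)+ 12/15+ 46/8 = 23053/2860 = 8.06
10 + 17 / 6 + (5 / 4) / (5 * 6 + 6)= 1853 / 144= 12.87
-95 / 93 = -1.02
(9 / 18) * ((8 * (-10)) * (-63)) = 2520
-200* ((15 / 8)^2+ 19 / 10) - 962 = -16361 / 8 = -2045.12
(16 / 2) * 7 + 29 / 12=701 / 12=58.42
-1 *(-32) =32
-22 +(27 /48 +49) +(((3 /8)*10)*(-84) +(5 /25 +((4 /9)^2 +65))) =-1438819 /6480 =-222.04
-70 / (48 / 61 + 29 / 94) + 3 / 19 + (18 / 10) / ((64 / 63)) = -2366695427 / 38188480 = -61.97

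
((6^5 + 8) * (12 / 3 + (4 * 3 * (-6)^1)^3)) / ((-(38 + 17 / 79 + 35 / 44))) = 10098931584896 / 135601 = 74475347.42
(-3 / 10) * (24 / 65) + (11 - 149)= -44886 / 325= -138.11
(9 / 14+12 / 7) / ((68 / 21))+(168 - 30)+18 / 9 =19139 / 136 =140.73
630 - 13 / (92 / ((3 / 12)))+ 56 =252435 / 368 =685.96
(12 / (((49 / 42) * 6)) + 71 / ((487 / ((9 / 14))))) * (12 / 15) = 3522 / 2435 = 1.45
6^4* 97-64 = 125648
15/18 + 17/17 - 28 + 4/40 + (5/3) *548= 13309/15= 887.27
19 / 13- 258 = -3335 / 13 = -256.54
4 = 4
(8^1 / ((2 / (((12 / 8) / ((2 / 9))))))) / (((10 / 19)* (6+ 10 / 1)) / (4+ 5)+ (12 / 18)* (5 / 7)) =32319 / 1690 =19.12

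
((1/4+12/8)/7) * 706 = 353/2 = 176.50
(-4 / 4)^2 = 1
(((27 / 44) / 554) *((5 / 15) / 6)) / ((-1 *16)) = -3 / 780032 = -0.00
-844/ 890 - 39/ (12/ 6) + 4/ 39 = -20.35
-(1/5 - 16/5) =3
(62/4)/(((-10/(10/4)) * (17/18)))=-279/68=-4.10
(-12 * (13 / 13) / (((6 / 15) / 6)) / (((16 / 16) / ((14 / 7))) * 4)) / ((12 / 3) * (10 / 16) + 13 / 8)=-240 / 11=-21.82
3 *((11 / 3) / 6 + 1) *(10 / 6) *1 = 145 / 18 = 8.06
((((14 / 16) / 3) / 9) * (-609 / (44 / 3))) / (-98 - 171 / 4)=1421 / 148632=0.01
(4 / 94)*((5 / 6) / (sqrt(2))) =5*sqrt(2) / 282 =0.03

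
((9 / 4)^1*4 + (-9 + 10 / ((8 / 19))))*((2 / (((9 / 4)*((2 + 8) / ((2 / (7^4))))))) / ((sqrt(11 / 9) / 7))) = 38*sqrt(11) / 11319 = 0.01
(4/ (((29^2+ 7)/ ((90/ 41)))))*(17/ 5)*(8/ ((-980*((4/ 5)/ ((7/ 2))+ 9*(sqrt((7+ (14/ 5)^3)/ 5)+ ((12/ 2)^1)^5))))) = -176776200/ 43048528623837443+ 6885*sqrt(3619)/ 325938859580483497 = -0.00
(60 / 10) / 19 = 6 / 19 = 0.32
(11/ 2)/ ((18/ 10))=55/ 18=3.06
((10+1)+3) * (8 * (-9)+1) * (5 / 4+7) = -16401 / 2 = -8200.50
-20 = -20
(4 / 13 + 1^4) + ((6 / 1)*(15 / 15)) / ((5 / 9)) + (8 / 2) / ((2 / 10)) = 32.11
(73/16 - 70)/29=-1047/464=-2.26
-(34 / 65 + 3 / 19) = -841 / 1235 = -0.68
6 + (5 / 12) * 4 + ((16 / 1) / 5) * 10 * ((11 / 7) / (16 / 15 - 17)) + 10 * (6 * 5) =1528339 / 5019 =304.51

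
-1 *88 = -88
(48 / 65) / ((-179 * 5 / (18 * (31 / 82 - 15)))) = 517968 / 2385175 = 0.22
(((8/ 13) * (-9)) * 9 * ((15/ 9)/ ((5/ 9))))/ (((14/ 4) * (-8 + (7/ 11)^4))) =56924208/ 10440157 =5.45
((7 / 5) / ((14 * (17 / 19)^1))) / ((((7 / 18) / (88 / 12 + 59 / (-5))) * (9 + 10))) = -201 / 2975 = -0.07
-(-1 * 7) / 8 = 7 / 8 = 0.88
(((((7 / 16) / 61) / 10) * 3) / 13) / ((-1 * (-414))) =7 / 17509440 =0.00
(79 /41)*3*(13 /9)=1027 /123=8.35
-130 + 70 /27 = -3440 /27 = -127.41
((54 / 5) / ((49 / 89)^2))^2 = 182956374756 / 144120025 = 1269.47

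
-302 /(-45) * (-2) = -604 /45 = -13.42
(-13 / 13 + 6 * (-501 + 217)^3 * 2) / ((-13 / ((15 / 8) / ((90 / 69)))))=30394903.50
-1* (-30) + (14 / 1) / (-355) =10636 / 355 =29.96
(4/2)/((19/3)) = 6/19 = 0.32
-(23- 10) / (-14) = 0.93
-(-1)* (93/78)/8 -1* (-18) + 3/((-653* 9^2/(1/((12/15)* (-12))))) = 49917785/2750436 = 18.15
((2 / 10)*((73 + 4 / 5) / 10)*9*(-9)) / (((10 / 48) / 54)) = -19368072 / 625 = -30988.92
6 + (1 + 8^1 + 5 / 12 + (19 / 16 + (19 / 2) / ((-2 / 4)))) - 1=-163 / 48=-3.40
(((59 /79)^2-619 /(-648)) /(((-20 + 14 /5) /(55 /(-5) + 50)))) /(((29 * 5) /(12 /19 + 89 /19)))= -8034072371 /63878981616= -0.13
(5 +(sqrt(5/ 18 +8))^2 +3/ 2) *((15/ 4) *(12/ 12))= 665/ 12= 55.42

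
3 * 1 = 3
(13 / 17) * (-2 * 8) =-12.24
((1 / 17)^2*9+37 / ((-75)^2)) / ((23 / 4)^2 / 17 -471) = -981088 / 12200124375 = -0.00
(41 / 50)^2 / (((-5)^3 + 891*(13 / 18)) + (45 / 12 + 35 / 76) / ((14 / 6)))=223573 / 173001250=0.00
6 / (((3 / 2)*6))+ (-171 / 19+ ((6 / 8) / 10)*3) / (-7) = 1613 / 840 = 1.92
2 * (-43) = -86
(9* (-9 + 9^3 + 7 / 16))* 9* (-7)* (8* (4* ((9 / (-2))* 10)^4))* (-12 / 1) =643221642735000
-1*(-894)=894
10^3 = 1000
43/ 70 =0.61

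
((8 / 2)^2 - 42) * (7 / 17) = -182 / 17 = -10.71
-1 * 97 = -97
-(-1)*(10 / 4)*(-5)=-25 / 2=-12.50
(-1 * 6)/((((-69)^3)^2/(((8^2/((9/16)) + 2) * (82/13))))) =-170888/4208808360159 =-0.00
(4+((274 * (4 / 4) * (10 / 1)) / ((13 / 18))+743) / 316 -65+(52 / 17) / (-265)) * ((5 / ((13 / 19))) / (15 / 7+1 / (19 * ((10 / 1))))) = -10909212654235 / 68735140214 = -158.71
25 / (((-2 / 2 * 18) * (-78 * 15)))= 5 / 4212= 0.00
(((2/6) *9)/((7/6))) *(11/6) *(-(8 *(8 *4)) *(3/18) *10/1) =-14080/7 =-2011.43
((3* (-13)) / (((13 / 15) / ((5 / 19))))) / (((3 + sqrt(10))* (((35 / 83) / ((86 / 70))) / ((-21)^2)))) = -2469.09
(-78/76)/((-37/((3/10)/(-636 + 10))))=-117/8801560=-0.00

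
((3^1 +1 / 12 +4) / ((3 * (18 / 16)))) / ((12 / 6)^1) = 85 / 81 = 1.05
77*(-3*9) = -2079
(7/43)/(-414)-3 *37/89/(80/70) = -6918569/6337512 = -1.09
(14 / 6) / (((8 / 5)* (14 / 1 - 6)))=35 / 192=0.18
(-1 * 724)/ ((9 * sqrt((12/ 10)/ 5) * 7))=-23.46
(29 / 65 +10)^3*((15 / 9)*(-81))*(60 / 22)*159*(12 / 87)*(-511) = 16481713218998328 / 3504215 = 4703396686.28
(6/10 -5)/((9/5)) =-22/9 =-2.44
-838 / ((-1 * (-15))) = -55.87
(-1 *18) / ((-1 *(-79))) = -18 / 79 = -0.23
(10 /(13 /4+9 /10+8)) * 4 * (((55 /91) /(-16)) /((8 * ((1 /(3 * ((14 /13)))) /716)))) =-35.96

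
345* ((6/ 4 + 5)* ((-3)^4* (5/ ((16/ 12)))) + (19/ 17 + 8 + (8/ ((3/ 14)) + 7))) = 95145595/ 136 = 699599.96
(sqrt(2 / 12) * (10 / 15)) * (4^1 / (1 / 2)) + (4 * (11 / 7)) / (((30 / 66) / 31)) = 8 * sqrt(6) / 9 + 15004 / 35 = 430.86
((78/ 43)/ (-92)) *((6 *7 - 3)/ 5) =-1521/ 9890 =-0.15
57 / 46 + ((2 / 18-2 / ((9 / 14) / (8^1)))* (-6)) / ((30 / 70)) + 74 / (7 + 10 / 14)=444289 / 1242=357.72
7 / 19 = 0.37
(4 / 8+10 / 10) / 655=3 / 1310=0.00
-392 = -392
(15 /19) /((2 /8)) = 60 /19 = 3.16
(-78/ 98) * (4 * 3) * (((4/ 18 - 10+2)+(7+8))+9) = -7592/ 49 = -154.94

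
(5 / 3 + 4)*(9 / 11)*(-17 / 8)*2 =-867 / 44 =-19.70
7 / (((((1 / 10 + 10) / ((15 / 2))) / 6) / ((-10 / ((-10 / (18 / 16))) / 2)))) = 14175 / 808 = 17.54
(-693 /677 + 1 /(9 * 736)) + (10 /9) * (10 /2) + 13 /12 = 8393999 /1494816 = 5.62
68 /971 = 0.07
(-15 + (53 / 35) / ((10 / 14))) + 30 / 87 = -9088 / 725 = -12.54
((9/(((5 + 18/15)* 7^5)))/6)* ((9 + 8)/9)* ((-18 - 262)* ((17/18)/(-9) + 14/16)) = -212075/36173466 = -0.01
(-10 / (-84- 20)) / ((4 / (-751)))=-3755 / 208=-18.05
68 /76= 17 /19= 0.89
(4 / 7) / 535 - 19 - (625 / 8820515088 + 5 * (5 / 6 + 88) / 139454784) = -2151732262550491 / 113255413729920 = -19.00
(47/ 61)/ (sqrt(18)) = 47 * sqrt(2)/ 366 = 0.18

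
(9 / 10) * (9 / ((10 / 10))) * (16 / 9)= 72 / 5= 14.40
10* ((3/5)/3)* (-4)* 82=-656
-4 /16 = -1 /4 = -0.25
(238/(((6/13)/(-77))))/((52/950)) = -4352425/6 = -725404.17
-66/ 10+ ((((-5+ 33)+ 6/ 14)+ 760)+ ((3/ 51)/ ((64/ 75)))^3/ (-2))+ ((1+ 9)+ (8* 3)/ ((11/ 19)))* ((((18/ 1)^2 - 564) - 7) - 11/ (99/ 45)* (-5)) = -10552689199832179/ 991693373440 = -10641.08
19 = 19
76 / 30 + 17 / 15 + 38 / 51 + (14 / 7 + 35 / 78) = 6.86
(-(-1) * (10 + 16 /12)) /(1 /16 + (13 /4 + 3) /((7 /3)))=3808 /921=4.13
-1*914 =-914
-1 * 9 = -9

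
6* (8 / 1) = 48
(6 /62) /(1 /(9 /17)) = 27 /527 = 0.05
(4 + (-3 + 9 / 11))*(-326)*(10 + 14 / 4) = -88020 / 11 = -8001.82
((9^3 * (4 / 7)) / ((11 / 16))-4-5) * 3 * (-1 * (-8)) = 1103112 / 77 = 14326.13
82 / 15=5.47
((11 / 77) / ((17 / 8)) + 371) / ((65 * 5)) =44157 / 38675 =1.14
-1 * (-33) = 33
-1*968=-968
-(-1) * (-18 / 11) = -18 / 11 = -1.64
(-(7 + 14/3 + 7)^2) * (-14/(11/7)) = 307328/99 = 3104.32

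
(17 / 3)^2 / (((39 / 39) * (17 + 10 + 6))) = 289 / 297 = 0.97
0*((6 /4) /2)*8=0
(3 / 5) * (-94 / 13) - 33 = -2427 / 65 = -37.34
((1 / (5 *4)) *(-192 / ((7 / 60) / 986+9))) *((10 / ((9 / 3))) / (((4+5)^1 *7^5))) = -631040 / 26846510187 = -0.00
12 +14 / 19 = 242 / 19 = 12.74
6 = 6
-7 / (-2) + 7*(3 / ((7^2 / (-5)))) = 19 / 14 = 1.36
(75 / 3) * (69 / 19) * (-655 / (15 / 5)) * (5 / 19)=-1883125 / 361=-5216.41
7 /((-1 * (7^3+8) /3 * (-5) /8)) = 56 /585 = 0.10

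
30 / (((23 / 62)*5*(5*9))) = 0.36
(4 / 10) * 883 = 1766 / 5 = 353.20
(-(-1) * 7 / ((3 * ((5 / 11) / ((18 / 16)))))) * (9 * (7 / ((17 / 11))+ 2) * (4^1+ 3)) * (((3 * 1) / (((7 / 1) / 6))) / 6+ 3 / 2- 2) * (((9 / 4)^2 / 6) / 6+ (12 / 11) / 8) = -47.00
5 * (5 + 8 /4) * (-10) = -350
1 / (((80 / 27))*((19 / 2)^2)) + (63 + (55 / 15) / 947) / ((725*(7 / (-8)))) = -1989881083 / 20819700300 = -0.10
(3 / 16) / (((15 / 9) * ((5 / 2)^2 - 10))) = -3 / 100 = -0.03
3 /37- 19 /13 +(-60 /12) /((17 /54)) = -141158 /8177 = -17.26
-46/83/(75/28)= -0.21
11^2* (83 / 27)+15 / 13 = 130964 / 351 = 373.12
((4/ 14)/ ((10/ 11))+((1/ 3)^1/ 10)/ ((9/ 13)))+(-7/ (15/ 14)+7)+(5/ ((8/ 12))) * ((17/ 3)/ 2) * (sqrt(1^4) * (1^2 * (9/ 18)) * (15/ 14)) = 184661/ 15120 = 12.21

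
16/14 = 8/7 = 1.14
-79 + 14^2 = 117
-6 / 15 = -2 / 5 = -0.40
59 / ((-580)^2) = 59 / 336400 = 0.00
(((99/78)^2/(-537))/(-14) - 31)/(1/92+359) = -1207853579/13988243906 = -0.09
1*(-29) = -29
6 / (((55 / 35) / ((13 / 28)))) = 39 / 22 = 1.77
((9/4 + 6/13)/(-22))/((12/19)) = -893/4576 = -0.20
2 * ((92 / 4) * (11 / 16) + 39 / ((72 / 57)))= 747 / 8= 93.38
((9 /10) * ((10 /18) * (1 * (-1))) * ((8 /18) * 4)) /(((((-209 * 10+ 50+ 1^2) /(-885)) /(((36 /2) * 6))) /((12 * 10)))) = -5000.10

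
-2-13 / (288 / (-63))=27 / 32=0.84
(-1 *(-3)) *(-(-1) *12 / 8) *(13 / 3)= 39 / 2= 19.50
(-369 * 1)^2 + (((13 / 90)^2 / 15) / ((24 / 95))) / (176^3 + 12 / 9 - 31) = 432918243589920811 / 3179458461600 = 136161.00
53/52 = 1.02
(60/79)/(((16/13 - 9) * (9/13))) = -3380/23937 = -0.14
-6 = -6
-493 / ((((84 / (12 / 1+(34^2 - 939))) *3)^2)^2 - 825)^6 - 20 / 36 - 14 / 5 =-2263986687505605375245151192067696109472816537725498155994349298282008098864 / 674698019455312542408855162404584898331161970287086994514320805625135193205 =-3.36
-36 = -36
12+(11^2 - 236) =-103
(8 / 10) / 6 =2 / 15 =0.13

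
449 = 449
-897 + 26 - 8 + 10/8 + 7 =-3483/4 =-870.75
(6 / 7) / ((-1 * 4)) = -0.21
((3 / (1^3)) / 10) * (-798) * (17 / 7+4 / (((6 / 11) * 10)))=-18924 / 25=-756.96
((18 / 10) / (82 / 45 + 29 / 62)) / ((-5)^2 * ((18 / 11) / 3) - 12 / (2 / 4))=-9207 / 121391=-0.08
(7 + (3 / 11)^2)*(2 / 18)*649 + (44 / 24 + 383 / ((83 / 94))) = 15542189 / 16434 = 945.73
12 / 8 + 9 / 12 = 9 / 4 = 2.25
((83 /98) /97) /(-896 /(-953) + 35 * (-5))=-79099 /1576845774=-0.00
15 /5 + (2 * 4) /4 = 5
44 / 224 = 11 / 56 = 0.20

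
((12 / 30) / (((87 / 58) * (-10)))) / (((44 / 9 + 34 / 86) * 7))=-258 / 357875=-0.00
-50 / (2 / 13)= -325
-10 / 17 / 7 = -10 / 119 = -0.08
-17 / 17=-1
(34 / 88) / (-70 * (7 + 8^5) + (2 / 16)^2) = -272 / 1615151989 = -0.00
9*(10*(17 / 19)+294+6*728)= 798732 / 19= 42038.53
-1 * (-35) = 35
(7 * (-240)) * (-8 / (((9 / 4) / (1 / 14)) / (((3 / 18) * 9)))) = 640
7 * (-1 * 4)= -28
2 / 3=0.67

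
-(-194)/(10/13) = 1261/5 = 252.20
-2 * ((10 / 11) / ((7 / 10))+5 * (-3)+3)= 1648 / 77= 21.40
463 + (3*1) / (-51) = 7870 / 17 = 462.94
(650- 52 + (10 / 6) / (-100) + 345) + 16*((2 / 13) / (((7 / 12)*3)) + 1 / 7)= 738407 / 780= 946.68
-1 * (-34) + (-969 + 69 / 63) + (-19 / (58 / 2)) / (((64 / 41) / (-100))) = -8690993 / 9744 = -891.93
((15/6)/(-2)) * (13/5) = -13/4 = -3.25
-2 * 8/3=-16/3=-5.33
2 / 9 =0.22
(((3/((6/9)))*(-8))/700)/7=-9/1225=-0.01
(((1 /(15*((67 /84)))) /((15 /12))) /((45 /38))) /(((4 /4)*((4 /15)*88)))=133 /55275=0.00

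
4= 4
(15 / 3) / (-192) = -5 / 192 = -0.03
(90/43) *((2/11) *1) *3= 540/473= 1.14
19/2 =9.50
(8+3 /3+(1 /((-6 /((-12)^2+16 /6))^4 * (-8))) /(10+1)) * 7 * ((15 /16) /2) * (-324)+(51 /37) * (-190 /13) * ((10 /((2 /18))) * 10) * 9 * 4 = 379339114085 /103896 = 3651142.62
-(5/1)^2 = -25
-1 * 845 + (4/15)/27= -342221/405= -844.99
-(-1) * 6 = 6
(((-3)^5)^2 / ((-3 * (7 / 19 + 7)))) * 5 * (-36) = 3365793 / 7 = 480827.57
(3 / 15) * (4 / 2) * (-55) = -22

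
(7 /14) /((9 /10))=5 /9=0.56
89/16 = 5.56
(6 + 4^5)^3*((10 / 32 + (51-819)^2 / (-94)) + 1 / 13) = -8378195929162875 / 1222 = -6856134148251.13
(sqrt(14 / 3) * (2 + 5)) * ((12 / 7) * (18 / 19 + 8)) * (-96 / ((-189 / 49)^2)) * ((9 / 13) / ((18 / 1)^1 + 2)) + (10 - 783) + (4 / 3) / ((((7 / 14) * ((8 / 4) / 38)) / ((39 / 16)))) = -701.31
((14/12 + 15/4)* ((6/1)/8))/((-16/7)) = -413/256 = -1.61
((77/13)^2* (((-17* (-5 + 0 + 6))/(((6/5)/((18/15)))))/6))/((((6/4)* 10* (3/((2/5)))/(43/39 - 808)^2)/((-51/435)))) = 67446.20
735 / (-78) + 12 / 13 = -17 / 2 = -8.50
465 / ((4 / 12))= 1395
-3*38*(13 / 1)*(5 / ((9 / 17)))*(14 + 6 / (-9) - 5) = -1049750 / 9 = -116638.89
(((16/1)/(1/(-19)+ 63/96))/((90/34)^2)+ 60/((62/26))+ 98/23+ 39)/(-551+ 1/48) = -612165037936/4671278732475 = -0.13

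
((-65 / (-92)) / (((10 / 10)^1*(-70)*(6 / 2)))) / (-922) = 13 / 3562608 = 0.00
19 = 19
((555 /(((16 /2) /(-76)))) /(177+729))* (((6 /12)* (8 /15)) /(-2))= 703 /906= 0.78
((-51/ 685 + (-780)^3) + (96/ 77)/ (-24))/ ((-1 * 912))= 25030245246667/ 48103440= 520342.11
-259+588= 329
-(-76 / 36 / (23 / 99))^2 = -43681 / 529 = -82.57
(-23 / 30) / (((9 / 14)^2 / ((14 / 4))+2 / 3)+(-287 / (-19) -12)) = -149891 / 760535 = -0.20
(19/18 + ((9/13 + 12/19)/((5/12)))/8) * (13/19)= 16147/16245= 0.99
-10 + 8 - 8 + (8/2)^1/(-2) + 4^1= -8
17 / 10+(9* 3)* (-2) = -523 / 10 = -52.30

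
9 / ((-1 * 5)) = -9 / 5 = -1.80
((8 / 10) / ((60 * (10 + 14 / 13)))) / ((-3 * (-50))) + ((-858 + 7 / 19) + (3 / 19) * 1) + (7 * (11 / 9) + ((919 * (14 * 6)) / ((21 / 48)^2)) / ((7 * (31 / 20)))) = 1698251206875193 / 46754820000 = 36322.48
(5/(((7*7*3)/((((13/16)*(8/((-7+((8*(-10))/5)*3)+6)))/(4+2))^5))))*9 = -0.00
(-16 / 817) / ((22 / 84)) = -0.07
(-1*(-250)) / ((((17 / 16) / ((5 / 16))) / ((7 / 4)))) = 4375 / 34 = 128.68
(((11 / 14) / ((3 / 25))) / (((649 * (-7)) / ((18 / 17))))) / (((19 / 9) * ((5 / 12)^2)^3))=-80621568 / 583620625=-0.14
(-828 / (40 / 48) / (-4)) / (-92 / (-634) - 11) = -131238 / 5735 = -22.88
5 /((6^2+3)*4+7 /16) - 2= -4926 /2503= -1.97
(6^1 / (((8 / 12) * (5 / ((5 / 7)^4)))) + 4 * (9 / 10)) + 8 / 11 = 633313 / 132055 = 4.80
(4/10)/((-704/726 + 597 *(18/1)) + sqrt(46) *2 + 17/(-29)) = 19680576762/528641299416365 - 3663396 *sqrt(46)/528641299416365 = 0.00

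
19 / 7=2.71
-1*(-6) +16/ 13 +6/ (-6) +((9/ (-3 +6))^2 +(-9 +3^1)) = 120/ 13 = 9.23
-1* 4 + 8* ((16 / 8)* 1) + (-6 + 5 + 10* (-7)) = -59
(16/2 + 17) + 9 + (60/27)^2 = 3154/81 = 38.94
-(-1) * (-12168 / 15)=-4056 / 5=-811.20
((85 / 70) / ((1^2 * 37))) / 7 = 17 / 3626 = 0.00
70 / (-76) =-35 / 38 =-0.92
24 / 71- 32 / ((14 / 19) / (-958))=20677640 / 497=41604.91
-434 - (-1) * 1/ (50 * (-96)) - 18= -2169601/ 4800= -452.00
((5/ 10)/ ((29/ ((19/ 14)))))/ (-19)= -1/ 812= -0.00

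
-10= -10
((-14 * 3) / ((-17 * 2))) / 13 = 21 / 221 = 0.10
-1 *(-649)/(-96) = -649/96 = -6.76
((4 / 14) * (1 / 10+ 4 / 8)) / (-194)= -3 / 3395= -0.00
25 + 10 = 35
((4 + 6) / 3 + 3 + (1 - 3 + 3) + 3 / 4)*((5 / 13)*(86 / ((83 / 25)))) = 521375 / 6474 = 80.53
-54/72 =-3/4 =-0.75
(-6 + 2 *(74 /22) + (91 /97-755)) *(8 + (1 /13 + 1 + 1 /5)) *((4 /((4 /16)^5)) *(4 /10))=-3970631467008 /346775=-11450166.44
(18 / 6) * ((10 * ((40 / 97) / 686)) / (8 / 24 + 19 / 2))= 3600 / 1962989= 0.00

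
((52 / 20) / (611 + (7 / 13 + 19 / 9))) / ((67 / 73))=111033 / 24051995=0.00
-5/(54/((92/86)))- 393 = -456388/1161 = -393.10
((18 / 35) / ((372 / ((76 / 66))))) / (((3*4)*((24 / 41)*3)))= 779 / 10311840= 0.00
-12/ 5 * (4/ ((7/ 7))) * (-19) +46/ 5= 958/ 5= 191.60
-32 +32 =0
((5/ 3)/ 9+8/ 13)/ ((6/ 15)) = 1405/ 702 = 2.00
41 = 41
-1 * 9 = -9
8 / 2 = 4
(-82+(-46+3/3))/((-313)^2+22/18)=-1143/881732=-0.00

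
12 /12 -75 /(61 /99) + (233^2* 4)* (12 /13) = 200330.97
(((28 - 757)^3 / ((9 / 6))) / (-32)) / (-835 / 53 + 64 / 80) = -11407381065 / 21136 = -539713.34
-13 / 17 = -0.76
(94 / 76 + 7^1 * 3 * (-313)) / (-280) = 249727 / 10640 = 23.47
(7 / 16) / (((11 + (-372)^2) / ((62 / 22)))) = 217 / 24357520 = 0.00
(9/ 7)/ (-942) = -3/ 2198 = -0.00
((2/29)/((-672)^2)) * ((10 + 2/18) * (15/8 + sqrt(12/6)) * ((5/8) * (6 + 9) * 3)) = 325 * sqrt(2)/7483392 + 1625/19955712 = 0.00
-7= -7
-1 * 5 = -5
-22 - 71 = -93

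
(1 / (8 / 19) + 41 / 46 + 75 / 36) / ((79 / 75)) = 73825 / 14536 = 5.08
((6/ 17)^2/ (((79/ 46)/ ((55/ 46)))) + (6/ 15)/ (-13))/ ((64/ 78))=124557/ 1826480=0.07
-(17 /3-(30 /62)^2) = -15662 /2883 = -5.43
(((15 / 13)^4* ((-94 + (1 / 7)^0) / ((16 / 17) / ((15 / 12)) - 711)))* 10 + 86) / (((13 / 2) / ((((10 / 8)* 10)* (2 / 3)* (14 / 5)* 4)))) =85281242768960 / 67245989109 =1268.20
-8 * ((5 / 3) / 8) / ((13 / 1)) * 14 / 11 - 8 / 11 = -0.89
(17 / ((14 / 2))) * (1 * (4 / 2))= 34 / 7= 4.86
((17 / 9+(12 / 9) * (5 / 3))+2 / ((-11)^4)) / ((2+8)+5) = 108347 / 395307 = 0.27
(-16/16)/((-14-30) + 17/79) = 79/3459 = 0.02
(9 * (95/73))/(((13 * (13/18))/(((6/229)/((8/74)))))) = 854145/2825173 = 0.30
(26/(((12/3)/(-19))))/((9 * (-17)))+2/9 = 35/34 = 1.03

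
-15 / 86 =-0.17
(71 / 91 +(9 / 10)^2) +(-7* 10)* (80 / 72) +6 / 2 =-73.19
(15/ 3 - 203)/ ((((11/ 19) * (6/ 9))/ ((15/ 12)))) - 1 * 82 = -2893/ 4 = -723.25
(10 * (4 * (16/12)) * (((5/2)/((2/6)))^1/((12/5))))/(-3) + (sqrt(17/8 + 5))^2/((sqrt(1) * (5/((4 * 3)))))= -3461/90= -38.46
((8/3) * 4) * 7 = 224/3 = 74.67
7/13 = 0.54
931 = 931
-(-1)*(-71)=-71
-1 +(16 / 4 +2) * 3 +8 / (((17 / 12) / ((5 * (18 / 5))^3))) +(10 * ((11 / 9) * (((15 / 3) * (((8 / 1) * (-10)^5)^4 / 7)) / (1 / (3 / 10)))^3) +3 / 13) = 626463929794560000000000000000000000000000000000000000000000000002497775392 / 75803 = 8264368557900874635568513000000000000000000000000000000000000000000000.00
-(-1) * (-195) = -195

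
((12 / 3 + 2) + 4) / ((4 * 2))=5 / 4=1.25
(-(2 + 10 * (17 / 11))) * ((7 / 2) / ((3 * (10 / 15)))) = -336 / 11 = -30.55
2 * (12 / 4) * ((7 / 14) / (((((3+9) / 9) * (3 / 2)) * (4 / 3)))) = 9 / 8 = 1.12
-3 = -3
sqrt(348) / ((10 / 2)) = 2* sqrt(87) / 5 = 3.73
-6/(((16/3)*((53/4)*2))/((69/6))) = -207/424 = -0.49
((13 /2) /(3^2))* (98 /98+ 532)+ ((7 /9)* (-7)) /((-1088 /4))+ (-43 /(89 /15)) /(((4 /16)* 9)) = 27723739 /72624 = 381.74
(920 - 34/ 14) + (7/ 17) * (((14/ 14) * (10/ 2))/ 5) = 109240/ 119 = 917.98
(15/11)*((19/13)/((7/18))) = 5130/1001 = 5.12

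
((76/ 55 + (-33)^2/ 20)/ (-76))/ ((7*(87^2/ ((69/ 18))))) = -0.00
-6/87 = -2/29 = -0.07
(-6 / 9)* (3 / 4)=-1 / 2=-0.50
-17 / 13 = -1.31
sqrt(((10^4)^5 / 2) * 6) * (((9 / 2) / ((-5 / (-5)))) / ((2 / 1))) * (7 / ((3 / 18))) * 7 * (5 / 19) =33075000000000 * sqrt(3) / 19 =3015135813702.14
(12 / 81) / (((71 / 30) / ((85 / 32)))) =425 / 2556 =0.17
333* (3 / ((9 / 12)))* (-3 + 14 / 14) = -2664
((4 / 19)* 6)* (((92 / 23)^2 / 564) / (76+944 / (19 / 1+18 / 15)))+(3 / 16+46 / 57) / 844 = 18315663 / 12457021376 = 0.00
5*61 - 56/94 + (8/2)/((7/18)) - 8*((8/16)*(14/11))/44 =12522887/39809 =314.57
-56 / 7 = -8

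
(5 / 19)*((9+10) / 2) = 5 / 2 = 2.50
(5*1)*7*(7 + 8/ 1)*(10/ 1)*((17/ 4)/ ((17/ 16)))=21000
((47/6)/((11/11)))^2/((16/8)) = 2209/72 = 30.68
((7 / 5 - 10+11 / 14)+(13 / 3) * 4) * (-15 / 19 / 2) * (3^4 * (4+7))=-1781109 / 532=-3347.95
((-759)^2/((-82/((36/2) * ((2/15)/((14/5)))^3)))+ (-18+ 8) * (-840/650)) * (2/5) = -267534/914095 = -0.29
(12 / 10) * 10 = 12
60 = 60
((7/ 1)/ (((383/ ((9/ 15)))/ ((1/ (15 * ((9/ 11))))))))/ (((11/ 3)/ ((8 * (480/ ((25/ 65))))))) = 23296/ 9575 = 2.43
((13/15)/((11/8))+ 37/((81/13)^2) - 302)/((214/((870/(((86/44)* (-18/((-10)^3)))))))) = -3143798563000/90561483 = -34714.52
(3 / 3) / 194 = 1 / 194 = 0.01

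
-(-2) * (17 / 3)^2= 578 / 9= 64.22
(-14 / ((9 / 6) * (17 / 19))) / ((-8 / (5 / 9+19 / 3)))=4123 / 459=8.98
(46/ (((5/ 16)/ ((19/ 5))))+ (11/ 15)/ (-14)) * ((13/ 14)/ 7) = 7634549/ 102900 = 74.19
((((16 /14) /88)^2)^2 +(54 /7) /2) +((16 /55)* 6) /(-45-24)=15490621338 /4042599715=3.83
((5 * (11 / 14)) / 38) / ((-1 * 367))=-0.00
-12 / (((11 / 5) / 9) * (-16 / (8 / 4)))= 135 / 22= 6.14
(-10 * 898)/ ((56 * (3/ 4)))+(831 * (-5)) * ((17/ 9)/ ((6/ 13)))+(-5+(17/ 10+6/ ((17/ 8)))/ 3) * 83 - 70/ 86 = -4031754722/ 230265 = -17509.19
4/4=1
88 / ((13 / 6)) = 528 / 13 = 40.62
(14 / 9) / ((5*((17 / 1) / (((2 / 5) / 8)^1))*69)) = 7 / 527850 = 0.00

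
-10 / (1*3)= -10 / 3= -3.33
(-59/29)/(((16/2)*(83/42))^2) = -0.01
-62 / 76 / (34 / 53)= -1643 / 1292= -1.27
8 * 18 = 144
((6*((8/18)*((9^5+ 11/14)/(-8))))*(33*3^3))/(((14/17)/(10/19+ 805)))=-63882965206665/3724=-17154394523.81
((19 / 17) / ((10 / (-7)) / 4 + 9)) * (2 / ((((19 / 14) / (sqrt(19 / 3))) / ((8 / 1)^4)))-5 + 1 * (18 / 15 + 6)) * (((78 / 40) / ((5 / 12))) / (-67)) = -62619648 * sqrt(57) / 3445475-31122 / 1566125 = -137.23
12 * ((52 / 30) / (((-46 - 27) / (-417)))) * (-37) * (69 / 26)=-4258404 / 365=-11666.86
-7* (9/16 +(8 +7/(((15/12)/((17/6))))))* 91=-3734731/240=-15561.38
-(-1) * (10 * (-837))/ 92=-4185/ 46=-90.98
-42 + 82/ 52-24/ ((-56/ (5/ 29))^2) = -173243611/ 4285736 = -40.42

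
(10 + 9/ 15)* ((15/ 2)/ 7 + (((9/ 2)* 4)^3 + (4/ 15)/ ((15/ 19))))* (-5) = -973887667/ 3150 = -309170.69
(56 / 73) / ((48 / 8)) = 28 / 219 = 0.13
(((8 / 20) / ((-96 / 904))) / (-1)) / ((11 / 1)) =113 / 330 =0.34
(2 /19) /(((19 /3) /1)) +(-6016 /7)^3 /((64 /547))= -671796964259830 /123823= -5425461862.98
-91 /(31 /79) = -7189 /31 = -231.90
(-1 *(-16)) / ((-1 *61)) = -0.26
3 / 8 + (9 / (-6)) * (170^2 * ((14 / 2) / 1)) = -2427597 / 8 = -303449.62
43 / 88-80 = -6997 / 88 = -79.51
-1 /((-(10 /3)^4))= 81 /10000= 0.01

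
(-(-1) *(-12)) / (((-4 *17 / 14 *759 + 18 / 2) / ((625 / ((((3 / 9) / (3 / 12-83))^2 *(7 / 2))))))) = 616280625 / 17162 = 35909.60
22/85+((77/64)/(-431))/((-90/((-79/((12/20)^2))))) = 95724101/379831680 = 0.25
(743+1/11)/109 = 8174/1199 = 6.82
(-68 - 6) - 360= -434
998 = 998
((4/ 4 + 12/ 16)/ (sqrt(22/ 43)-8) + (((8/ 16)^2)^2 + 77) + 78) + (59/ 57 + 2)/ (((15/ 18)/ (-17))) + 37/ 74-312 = -2591411/ 11856-sqrt(946)/ 1560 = -218.59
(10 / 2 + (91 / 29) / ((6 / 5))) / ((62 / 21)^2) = 194775 / 222952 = 0.87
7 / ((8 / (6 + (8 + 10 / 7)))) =27 / 2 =13.50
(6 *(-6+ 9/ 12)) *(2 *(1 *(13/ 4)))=-204.75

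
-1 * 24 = -24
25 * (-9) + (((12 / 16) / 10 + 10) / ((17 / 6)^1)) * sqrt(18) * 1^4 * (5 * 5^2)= -225 + 90675 * sqrt(2) / 68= 1660.79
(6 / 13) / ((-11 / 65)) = -30 / 11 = -2.73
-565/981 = -0.58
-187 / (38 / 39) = -7293 / 38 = -191.92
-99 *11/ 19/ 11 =-99/ 19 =-5.21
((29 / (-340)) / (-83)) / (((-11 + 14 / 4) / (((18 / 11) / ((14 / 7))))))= -87 / 776050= -0.00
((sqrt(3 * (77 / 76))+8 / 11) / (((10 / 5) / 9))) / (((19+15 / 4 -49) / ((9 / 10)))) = -0.38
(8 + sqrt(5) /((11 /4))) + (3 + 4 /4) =4*sqrt(5) /11 + 12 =12.81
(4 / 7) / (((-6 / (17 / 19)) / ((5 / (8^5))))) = -85 / 6537216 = -0.00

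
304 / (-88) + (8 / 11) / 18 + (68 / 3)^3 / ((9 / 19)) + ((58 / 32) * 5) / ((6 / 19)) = 24610.50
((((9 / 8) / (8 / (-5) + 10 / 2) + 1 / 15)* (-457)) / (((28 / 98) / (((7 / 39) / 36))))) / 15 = -0.21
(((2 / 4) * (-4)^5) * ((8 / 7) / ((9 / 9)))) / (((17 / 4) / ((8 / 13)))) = -131072 / 1547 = -84.73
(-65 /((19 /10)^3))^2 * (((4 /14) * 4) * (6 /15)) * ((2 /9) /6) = 13520000000 /8891671509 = 1.52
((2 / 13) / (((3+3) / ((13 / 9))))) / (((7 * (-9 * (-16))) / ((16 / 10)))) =1 / 17010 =0.00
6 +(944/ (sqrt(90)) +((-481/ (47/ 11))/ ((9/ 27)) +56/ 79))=-1229057/ 3713 +472 * sqrt(10)/ 15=-231.51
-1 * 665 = -665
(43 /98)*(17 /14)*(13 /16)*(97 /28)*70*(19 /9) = 221.62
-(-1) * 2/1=2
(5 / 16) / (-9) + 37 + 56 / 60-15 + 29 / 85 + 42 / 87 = 1684111 / 70992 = 23.72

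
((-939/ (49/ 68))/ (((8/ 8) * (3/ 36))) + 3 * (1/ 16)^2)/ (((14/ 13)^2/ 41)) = -1359145502013/ 2458624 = -552807.38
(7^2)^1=49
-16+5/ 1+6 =-5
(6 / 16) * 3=9 / 8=1.12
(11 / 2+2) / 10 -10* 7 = -277 / 4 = -69.25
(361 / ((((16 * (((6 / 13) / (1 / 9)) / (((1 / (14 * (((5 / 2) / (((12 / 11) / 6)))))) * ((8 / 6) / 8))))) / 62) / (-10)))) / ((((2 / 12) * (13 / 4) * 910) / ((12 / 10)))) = -11191 / 1576575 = -0.01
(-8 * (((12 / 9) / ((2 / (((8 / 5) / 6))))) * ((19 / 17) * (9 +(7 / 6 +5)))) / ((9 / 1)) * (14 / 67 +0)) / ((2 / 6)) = -774592 / 461295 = -1.68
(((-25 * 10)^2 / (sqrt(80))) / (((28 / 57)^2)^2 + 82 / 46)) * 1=758712571875 * sqrt(5) / 446933129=3795.94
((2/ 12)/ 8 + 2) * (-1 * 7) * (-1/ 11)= 679/ 528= 1.29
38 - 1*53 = -15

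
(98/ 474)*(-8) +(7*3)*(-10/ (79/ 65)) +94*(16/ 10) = -28486/ 1185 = -24.04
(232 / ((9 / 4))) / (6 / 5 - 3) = -4640 / 81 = -57.28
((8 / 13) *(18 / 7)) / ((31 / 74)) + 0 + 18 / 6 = 19119 / 2821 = 6.78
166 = 166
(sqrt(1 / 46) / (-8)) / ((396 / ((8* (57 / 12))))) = -19* sqrt(46) / 72864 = -0.00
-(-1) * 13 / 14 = 13 / 14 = 0.93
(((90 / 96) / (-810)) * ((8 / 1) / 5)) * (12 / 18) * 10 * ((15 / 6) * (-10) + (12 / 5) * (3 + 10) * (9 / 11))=-29 / 4455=-0.01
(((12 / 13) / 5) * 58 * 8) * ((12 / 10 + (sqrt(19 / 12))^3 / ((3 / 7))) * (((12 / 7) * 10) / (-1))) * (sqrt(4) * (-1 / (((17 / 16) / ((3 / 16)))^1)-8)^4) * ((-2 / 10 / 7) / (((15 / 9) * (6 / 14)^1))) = 598619576530944 / 950051375 + 26328175819648 * sqrt(57) / 81432975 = 3071036.25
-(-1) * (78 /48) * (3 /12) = 13 /32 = 0.41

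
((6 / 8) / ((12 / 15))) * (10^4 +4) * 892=8365845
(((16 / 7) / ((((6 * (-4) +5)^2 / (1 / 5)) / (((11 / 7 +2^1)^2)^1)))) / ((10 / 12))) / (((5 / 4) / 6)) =11520 / 123823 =0.09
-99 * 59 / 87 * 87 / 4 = -1460.25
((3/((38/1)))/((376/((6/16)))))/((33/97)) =291/1257344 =0.00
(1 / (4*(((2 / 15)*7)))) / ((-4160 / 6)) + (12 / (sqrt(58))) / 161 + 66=6*sqrt(58) / 4669 + 1537527 / 23296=66.01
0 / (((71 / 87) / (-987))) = 0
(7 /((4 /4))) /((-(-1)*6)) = 7 /6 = 1.17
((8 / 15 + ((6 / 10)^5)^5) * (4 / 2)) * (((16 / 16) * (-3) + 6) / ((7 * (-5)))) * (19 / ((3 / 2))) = -36239817205240453004 / 31292438507080078125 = -1.16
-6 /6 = -1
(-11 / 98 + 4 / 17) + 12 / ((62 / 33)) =336223 / 51646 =6.51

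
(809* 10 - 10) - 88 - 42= 7950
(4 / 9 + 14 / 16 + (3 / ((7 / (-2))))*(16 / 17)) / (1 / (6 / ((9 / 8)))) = 8786 / 3213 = 2.73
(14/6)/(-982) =-7/2946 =-0.00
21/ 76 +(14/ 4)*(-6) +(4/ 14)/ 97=-1069273/ 51604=-20.72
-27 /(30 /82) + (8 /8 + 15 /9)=-1067 /15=-71.13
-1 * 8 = -8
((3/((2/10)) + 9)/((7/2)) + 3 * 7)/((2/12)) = 1170/7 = 167.14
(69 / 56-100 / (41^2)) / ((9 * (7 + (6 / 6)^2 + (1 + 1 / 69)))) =2538947 / 175657776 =0.01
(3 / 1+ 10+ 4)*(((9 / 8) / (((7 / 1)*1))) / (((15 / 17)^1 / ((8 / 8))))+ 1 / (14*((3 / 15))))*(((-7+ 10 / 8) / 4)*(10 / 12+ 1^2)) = -649451 / 26880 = -24.16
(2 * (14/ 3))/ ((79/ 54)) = 504/ 79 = 6.38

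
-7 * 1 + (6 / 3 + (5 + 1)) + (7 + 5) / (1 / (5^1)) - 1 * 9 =52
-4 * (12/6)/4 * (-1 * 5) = 10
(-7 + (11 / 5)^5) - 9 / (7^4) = 334133451 / 7503125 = 44.53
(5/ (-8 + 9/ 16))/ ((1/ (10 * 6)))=-4800/ 119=-40.34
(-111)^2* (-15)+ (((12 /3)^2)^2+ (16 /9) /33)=-54814007 /297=-184558.95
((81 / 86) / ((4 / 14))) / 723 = 189 / 41452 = 0.00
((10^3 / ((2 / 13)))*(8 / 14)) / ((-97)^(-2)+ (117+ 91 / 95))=23240230000 / 738061443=31.49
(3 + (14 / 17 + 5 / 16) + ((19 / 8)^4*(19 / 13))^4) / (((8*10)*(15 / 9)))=1917090342105030317019279651 / 54666606306864712908800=35068.76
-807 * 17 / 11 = -13719 / 11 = -1247.18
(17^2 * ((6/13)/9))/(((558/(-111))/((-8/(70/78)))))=85544/3255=26.28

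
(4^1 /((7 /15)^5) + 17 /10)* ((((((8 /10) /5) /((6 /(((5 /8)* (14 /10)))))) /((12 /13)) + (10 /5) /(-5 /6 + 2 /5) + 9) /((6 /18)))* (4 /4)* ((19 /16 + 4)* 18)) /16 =14084.85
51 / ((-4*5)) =-51 / 20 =-2.55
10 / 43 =0.23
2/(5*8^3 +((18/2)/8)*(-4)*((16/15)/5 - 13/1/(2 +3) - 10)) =100/130787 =0.00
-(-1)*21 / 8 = 21 / 8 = 2.62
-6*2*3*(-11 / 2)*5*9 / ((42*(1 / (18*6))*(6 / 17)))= 454410 / 7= 64915.71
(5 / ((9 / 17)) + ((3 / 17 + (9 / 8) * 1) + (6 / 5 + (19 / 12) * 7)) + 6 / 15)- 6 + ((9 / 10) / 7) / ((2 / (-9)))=721883 / 42840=16.85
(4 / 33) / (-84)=-1 / 693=-0.00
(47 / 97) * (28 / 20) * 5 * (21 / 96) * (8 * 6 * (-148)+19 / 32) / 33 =-523492627 / 3277824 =-159.71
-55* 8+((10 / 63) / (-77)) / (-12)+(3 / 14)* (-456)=-15650707 / 29106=-537.71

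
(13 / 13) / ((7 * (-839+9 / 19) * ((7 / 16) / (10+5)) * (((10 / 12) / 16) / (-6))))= 131328 / 195167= 0.67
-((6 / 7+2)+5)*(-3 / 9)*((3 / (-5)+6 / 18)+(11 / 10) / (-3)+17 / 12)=2.05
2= 2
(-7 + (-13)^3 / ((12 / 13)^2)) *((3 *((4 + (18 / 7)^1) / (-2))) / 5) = 8562923 / 1680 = 5096.98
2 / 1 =2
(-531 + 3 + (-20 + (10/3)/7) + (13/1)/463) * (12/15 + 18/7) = -628149518/340305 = -1845.84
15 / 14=1.07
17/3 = 5.67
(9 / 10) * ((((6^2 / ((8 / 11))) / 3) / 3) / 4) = 99 / 80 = 1.24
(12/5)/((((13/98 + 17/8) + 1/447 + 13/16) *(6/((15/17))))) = 2102688/18304121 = 0.11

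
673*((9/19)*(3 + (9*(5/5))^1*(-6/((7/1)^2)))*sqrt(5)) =563301*sqrt(5)/931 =1352.93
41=41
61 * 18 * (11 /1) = 12078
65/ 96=0.68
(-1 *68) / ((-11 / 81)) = 5508 / 11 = 500.73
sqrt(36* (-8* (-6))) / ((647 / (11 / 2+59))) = 1548* sqrt(3) / 647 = 4.14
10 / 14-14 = -13.29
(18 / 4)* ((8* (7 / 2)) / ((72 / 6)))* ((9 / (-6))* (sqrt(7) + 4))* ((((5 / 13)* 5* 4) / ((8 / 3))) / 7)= -675 / 26 - 675* sqrt(7) / 104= -43.13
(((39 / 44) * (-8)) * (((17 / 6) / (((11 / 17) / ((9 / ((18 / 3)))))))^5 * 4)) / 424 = -78623762117511 / 96146158592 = -817.75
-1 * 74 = -74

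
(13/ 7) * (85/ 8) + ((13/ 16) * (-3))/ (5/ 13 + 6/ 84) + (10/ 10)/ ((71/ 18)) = 603947/ 41251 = 14.64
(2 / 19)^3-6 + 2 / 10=-198871 / 34295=-5.80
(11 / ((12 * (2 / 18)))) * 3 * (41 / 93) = 1353 / 124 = 10.91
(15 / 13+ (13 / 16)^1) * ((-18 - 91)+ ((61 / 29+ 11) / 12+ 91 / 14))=-199.40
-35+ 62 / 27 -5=-1018 / 27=-37.70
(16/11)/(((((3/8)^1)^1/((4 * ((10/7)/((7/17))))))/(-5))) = -435200/1617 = -269.14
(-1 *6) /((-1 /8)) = 48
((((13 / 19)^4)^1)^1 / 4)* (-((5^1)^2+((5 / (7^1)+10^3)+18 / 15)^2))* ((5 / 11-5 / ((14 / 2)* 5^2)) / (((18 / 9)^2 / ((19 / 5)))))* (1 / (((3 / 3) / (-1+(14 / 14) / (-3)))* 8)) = 720004669109557 / 194092552500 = 3709.59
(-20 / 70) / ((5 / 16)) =-32 / 35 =-0.91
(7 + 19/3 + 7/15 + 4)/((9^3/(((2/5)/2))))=89/18225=0.00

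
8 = 8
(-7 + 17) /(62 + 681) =0.01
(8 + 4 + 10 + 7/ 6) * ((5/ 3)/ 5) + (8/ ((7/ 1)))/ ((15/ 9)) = 5297/ 630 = 8.41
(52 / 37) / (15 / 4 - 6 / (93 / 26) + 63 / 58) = 186992 / 420283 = 0.44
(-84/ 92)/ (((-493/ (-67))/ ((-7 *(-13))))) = -11.29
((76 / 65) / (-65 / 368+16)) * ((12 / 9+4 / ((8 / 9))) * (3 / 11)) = 97888 / 832689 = 0.12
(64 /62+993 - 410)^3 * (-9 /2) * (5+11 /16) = -4860483679744875 /953312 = -5098523547.11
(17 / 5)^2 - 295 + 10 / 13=-91868 / 325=-282.67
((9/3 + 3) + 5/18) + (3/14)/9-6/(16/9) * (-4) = 2495/126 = 19.80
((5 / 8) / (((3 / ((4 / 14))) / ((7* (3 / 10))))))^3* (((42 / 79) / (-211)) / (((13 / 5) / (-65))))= 525 / 4267264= 0.00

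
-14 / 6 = -7 / 3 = -2.33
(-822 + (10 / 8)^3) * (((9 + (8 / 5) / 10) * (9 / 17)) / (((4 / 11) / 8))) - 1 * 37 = -1190345293 / 13600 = -87525.39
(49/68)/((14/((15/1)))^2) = 225/272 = 0.83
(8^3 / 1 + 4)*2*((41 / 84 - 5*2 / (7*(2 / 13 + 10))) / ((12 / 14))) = 4601 / 11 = 418.27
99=99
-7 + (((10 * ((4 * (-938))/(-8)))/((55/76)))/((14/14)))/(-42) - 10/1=-5653/33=-171.30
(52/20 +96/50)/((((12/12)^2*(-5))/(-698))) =78874/125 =630.99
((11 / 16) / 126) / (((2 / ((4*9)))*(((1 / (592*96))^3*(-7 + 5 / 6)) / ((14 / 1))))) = -40928991510528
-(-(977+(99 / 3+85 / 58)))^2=-3441582225 / 3364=-1023062.49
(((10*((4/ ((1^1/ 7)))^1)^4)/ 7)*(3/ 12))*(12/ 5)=526848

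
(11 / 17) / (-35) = -11 / 595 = -0.02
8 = 8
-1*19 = -19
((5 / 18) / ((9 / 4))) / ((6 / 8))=40 / 243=0.16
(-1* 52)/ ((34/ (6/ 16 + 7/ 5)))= -2.71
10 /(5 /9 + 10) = 18 /19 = 0.95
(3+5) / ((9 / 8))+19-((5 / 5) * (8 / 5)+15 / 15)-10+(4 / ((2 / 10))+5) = 1733 / 45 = 38.51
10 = 10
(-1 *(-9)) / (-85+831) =9 / 746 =0.01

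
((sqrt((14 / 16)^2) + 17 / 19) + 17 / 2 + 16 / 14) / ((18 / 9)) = 12143 / 2128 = 5.71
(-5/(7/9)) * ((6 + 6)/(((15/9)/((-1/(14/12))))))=1944/49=39.67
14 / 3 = 4.67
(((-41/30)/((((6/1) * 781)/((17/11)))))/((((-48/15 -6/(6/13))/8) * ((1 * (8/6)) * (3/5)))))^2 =12145225/156892609359684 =0.00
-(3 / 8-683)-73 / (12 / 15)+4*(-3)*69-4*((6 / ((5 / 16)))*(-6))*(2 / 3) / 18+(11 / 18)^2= -710159 / 3240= -219.18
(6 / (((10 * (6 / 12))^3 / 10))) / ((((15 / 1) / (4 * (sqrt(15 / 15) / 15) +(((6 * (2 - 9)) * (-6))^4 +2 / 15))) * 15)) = 80655160328 / 9375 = 8603217.10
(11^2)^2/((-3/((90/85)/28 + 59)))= -205720691/714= -288124.22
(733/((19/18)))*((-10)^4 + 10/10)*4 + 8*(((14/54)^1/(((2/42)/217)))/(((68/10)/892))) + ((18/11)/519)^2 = 305500311955683524/10527435963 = 29019441.49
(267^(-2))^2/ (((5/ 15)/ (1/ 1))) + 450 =762318228151/ 1694040507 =450.00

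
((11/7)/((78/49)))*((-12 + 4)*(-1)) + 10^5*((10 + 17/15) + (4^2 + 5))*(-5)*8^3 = -320819199692/39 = -8226133325.44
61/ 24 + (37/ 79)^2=413557/ 149784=2.76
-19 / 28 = -0.68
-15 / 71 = -0.21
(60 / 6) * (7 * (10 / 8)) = 175 / 2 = 87.50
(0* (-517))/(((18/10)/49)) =0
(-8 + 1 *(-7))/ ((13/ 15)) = -225/ 13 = -17.31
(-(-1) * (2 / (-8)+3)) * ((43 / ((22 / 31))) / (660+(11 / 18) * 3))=3999 / 15884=0.25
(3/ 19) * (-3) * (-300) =2700/ 19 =142.11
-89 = -89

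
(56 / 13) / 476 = 2 / 221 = 0.01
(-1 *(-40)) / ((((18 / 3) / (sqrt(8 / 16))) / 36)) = 120 *sqrt(2) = 169.71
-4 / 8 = -1 / 2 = -0.50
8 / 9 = 0.89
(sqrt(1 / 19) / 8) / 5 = sqrt(19) / 760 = 0.01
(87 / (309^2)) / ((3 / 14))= 406 / 95481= 0.00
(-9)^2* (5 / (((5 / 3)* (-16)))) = -243 / 16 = -15.19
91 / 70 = 13 / 10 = 1.30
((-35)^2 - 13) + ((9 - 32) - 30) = 1159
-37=-37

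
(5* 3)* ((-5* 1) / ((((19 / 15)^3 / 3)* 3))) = -36.90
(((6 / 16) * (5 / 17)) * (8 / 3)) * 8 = 40 / 17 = 2.35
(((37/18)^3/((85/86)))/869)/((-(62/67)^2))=-9777396631/827960466960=-0.01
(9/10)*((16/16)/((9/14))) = 7/5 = 1.40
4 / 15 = 0.27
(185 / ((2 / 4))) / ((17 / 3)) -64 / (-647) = 719258 / 10999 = 65.39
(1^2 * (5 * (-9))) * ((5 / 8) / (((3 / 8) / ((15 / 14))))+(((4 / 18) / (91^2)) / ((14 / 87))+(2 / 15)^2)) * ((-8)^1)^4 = -96355760128 / 289835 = -332450.39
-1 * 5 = -5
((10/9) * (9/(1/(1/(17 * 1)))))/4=5/34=0.15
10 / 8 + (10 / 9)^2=2.48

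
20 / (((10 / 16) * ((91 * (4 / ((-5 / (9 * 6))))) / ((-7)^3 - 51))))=7880 / 2457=3.21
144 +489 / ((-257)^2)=9511545 / 66049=144.01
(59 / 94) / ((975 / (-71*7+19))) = -14101 / 45825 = -0.31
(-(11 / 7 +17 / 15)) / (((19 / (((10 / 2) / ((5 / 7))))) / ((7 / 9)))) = -1988 / 2565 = -0.78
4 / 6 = 2 / 3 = 0.67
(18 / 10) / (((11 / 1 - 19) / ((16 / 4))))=-9 / 10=-0.90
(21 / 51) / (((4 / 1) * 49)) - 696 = -331295 / 476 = -696.00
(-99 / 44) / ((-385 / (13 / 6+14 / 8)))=141 / 6160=0.02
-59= -59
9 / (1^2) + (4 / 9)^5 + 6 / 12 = 1123979 / 118098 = 9.52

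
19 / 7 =2.71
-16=-16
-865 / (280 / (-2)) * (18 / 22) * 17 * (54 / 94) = 714663 / 14476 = 49.37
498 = 498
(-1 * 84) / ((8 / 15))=-315 / 2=-157.50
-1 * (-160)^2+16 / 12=-76796 / 3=-25598.67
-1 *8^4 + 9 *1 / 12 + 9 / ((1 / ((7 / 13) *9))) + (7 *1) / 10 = -1053243 / 260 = -4050.93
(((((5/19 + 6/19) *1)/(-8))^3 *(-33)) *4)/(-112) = -0.00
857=857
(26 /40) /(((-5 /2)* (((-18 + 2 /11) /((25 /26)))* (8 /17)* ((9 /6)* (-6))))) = -187 /56448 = -0.00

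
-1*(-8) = 8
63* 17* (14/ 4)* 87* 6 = 1956717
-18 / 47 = -0.38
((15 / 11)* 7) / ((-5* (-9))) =7 / 33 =0.21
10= 10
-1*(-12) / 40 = 0.30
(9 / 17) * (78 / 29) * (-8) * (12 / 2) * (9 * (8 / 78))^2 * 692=-258287616 / 6409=-40300.77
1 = 1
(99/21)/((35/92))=3036/245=12.39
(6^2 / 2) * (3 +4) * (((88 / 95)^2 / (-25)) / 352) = -2772 / 225625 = -0.01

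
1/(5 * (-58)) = -1/290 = -0.00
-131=-131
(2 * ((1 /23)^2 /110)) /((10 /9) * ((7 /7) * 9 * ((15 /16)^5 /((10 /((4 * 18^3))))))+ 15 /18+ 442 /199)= 19562496 /9617341319677685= 0.00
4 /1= 4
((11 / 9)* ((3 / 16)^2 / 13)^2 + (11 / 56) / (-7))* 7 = -15224077 / 77529088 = -0.20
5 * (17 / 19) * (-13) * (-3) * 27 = 89505 / 19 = 4710.79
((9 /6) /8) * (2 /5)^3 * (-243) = -729 /250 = -2.92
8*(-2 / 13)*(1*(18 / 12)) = -24 / 13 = -1.85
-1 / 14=-0.07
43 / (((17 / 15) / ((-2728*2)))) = -3519120 / 17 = -207007.06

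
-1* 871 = -871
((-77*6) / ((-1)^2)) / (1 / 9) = -4158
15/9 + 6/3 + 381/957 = 3890/957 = 4.06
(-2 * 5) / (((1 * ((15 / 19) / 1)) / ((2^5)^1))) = -1216 / 3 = -405.33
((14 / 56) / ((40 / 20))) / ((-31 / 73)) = -73 / 248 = -0.29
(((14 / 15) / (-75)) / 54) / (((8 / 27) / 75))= -7 / 120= -0.06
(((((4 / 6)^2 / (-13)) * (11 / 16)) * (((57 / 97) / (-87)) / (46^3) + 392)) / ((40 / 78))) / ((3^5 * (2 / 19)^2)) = -142071814276909 / 21291167623680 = -6.67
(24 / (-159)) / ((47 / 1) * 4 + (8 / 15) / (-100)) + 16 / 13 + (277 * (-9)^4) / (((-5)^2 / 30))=264830087968562 / 121432805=2180877.63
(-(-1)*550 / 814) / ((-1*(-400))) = 1 / 592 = 0.00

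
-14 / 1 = -14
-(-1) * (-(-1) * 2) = 2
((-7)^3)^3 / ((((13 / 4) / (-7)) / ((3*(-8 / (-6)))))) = 4519603984 / 13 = 347661844.92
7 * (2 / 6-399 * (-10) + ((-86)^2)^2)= 1148800933 / 3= 382933644.33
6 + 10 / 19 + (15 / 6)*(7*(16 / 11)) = 6684 / 209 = 31.98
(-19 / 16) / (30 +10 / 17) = -323 / 8320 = -0.04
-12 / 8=-3 / 2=-1.50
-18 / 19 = -0.95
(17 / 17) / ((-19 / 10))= -0.53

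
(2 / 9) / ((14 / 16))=16 / 63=0.25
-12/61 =-0.20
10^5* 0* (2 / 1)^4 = 0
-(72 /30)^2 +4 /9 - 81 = -19421 /225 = -86.32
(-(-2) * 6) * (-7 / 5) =-84 / 5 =-16.80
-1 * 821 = -821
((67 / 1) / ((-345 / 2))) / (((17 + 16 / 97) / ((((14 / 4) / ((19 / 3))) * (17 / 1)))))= -773381 / 3638025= -0.21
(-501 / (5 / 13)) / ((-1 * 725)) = 6513 / 3625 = 1.80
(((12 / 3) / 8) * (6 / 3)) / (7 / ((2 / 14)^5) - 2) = 1 / 117647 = 0.00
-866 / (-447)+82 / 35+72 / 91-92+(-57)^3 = -37683158273 / 203385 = -185279.93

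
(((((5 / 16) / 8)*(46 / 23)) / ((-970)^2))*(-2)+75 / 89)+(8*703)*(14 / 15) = 8440856353141 / 1607809920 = 5249.91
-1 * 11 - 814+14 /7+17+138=-668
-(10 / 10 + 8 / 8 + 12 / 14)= -20 / 7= -2.86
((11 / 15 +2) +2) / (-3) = -71 / 45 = -1.58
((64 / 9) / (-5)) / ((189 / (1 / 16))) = -4 / 8505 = -0.00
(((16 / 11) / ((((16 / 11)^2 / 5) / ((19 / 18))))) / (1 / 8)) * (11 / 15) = 2299 / 108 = 21.29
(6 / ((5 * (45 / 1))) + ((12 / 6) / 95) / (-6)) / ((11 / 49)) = 0.10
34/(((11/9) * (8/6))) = 459/22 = 20.86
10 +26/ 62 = 323/ 31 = 10.42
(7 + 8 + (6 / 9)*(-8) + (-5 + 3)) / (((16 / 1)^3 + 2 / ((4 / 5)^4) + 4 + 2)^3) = 48234496 / 435800872843188723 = 0.00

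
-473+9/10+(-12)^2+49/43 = -140593/430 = -326.96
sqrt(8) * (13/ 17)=26 * sqrt(2)/ 17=2.16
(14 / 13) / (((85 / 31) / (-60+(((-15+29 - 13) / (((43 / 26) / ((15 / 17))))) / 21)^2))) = -19480455056 / 826656467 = -23.57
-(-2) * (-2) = -4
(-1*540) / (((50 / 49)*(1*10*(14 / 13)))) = -2457 / 50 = -49.14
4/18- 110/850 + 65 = 65.09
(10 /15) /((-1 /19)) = -38 /3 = -12.67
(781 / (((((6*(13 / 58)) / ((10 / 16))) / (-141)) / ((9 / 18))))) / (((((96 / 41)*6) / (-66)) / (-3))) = -2400454265 / 6656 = -360645.17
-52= -52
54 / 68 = 27 / 34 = 0.79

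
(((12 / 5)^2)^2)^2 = 429981696 / 390625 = 1100.75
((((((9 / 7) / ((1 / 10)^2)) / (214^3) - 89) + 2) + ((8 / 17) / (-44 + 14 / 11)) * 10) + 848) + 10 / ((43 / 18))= 450815809679551 / 589243232914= 765.08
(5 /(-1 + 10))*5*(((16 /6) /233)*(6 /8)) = 50 /2097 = 0.02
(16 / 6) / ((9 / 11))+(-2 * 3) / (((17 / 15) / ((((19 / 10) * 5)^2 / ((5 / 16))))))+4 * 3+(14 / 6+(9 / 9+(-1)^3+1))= -693250 / 459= -1510.35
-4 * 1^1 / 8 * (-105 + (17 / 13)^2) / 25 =8728 / 4225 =2.07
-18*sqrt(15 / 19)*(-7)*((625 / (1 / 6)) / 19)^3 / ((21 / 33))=10441406250000*sqrt(285) / 130321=1352592639.11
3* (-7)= -21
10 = 10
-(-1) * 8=8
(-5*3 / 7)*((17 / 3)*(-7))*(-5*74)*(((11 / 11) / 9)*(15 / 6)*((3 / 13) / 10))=-15725 / 78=-201.60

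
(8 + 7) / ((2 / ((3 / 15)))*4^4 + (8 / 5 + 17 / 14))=350 / 59799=0.01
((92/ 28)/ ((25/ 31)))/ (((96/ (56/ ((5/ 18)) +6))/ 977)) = 120511973/ 14000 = 8608.00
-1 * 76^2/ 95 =-304/ 5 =-60.80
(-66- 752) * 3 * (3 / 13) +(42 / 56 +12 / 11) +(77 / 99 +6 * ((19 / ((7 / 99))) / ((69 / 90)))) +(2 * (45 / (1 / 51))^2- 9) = 10535580.29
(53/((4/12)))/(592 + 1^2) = 159/593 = 0.27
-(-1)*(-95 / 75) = -19 / 15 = -1.27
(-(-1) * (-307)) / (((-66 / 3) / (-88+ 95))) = 2149 / 22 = 97.68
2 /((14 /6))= 6 /7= 0.86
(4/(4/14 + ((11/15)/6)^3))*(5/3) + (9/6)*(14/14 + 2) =81245853/2934634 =27.69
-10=-10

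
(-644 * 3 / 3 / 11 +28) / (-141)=112 / 517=0.22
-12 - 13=-25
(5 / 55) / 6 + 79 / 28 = 2.84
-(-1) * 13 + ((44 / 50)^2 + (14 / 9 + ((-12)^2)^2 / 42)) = 20043617 / 39375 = 509.04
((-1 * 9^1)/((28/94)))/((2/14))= -423/2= -211.50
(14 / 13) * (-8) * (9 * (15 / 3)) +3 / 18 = -30227 / 78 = -387.53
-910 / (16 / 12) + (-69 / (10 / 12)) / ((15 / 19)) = -39369 / 50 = -787.38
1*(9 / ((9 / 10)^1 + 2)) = 90 / 29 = 3.10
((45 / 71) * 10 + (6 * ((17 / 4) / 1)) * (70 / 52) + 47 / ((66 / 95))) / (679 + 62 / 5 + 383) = 3881425 / 38500176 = 0.10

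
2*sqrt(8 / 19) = 4*sqrt(38) / 19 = 1.30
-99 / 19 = -5.21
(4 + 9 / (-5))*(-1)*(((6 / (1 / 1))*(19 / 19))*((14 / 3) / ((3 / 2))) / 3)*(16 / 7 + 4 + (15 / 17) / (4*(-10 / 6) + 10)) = -68596 / 765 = -89.67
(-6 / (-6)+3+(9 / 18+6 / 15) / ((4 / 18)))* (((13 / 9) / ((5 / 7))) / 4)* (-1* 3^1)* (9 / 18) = -14651 / 2400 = -6.10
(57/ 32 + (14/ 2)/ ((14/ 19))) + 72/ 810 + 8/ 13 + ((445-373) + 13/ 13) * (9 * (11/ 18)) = 7740449/ 18720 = 413.49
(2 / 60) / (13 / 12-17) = -2 / 955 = -0.00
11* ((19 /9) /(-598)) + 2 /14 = 3919 /37674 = 0.10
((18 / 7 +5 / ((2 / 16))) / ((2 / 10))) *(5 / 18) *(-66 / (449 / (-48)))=1311200 / 3143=417.18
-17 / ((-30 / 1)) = 17 / 30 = 0.57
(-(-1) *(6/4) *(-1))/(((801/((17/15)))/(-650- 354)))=2.13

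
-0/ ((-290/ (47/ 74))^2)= 0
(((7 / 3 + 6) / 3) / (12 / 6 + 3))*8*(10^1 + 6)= 640 / 9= 71.11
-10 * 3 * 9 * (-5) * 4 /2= 2700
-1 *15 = -15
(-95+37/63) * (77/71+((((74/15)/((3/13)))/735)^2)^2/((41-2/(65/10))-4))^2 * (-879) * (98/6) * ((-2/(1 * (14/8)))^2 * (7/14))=107747103830395784429480508122636801434912471270735232/103488675305841075334493577852498316497802734375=1041148.74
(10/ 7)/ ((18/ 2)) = 10/ 63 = 0.16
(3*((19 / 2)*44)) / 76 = 33 / 2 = 16.50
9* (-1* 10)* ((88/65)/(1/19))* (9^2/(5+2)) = -2437776/91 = -26788.75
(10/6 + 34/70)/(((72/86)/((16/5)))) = 38872/4725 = 8.23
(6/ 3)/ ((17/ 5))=10/ 17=0.59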